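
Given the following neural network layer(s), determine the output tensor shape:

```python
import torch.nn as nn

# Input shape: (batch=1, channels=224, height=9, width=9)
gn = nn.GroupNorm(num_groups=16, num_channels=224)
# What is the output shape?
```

Input: (1, 224, 9, 9) -> Output: (1, 224, 9, 9)

Answer: (1, 224, 9, 9)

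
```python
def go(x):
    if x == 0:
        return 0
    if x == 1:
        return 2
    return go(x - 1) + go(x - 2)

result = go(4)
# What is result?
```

Build up from base cases: go(0)=0, go(1)=2, go(2)=2, go(3)=4, go(4)=6

Answer: 6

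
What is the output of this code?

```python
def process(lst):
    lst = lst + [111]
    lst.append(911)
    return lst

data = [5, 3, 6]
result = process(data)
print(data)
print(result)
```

Key concept: rebinding parameter vs mutation.
Step by step:
`data = [5, 3, 6]` → data = [5, 3, 6]
`result = process(data)` → result = [5, 3, 6, 111, 911]
`print(data)` → prints [5, 3, 6]
`print(result)` → prints [5, 3, 6, 111, 911]

Answer:
[5, 3, 6]
[5, 3, 6, 111, 911]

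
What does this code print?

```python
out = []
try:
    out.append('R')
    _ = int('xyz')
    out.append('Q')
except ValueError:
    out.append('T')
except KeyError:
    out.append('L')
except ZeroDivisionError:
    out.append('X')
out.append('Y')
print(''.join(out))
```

Execution trace: 'R' (try body) → 'T' (except ValueError) → 'Y' (after the try/except). Output: RTY

Answer: RTY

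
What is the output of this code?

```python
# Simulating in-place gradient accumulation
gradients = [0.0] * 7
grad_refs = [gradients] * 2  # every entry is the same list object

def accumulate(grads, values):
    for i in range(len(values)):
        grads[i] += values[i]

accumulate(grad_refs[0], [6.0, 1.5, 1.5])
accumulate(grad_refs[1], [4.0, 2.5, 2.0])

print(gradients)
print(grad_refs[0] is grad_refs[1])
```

Key concept: gradient accumulation aliasing.
Step by step:
`gradients = [0.0] * 7` → gradients = [0.0, 0.0, 0.0, 0.0, 0.0, 0.0, 0.0]
`grad_refs = [gradients] * 2` → grad_refs = [[0.0, 0.0, 0.0, 0.0, 0.0, 0.0, 0.0], [0.0, 0.0, 0.0, 0.0, 0.0, 0.0, 0.0]]
`accumulate(grad_refs[0], [6.0, 1.5, 1.5])` → gradients = [6.0, 1.5, 1.5, 0.0, 0.0, 0.0, 0.0]; grad_refs = [[6.0, 1.5, 1.5, 0.0, 0.0, 0.0, 0.0], [6.0, 1.5, 1.5, 0.0, 0.0, 0.0, 0.0]]
`accumulate(grad_refs[1], [4.0, 2.5, 2.0])` → gradients = [10.0, 4.0, 3.5, 0.0, 0.0, 0.0, 0.0]; grad_refs = [[10.0, 4.0, 3.5, 0.0, 0.0, 0.0, 0.0], [10.0, 4.0, 3.5, 0.0, 0.0, 0.0, 0.0]]
`print(gradients)` → prints [10.0, 4.0, 3.5, 0.0, 0.0, 0.0, 0.0]
`print(grad_refs[0] is grad_refs[1])` → prints True

Answer:
[10.0, 4.0, 3.5, 0.0, 0.0, 0.0, 0.0]
True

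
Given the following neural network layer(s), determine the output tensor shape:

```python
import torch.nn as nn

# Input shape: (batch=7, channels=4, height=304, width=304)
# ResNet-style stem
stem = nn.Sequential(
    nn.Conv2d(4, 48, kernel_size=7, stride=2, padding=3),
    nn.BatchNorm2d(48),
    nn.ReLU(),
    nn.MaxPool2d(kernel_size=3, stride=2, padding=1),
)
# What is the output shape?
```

Input: (7, 4, 304, 304) -> after Conv2d 7x7 stride=2: (7, 48, 152, 152) -> Output: (7, 48, 76, 76)

Answer: (7, 48, 76, 76)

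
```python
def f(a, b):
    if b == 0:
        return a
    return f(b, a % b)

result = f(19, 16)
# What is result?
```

f(19, 16) -> f(16, 3) -> f(3, 1) -> f(1, 0) -> 1

Answer: 1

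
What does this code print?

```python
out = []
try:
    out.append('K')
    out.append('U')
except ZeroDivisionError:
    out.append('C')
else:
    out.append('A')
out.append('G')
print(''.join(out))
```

Execution trace: 'K' (try body) → 'U' (try body, no exception) → 'A' (else) → 'G' (after the try/except). Output: KUAG

Answer: KUAG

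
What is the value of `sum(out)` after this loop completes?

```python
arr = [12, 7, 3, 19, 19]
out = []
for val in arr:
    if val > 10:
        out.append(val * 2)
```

Sum of doubled values > 10
`out` takes the values: [] → [24] → [24, 38] → [24, 38, 38]
So `sum(out)` = 100

Answer: 100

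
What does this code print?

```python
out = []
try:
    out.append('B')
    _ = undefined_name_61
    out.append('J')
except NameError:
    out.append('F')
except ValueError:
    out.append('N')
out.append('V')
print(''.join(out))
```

Execution trace: 'B' (try body) → 'F' (except NameError) → 'V' (after the try/except). Output: BFV

Answer: BFV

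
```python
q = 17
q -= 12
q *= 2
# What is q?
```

Trace:
`q = 17` → q = 17
`q -= 12` → q = 5
`q *= 2` → q = 10
So q = 10

Answer: 10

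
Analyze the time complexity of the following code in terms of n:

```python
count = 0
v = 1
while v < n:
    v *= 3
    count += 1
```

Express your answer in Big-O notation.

Each loop level contributes: log n. Multiplying the contributions gives O(log n).

Answer: O(log n)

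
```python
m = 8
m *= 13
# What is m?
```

Trace:
`m = 8` → m = 8
`m *= 13` → m = 104
So m = 104

Answer: 104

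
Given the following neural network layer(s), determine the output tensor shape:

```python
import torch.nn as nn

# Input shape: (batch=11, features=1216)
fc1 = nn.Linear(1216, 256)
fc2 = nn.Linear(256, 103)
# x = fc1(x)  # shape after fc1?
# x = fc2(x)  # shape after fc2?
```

Input: (11, 1216) -> after fc1: (11, 256) -> Output: (11, 103)

Answer: (11, 103)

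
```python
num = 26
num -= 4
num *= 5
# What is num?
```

Trace:
`num = 26` → num = 26
`num -= 4` → num = 22
`num *= 5` → num = 110
So num = 110

Answer: 110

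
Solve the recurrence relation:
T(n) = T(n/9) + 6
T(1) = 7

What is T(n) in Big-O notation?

Each step divides n by 9 and adds 6. After log_9(n) steps we reach T(1)=7. So T(n) = 6·log_9(n) + 7 = O(log n).

Answer: O(log n)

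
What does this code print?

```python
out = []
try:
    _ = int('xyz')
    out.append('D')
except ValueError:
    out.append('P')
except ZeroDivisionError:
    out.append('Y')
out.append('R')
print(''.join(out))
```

Execution trace: 'P' (except ValueError) → 'R' (after the try/except). Output: PR

Answer: PR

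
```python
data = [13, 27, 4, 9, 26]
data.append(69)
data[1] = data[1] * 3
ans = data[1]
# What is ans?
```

Trace:
`data = [13, 27, 4, 9, 26]` → data = [13, 27, 4, 9, 26]
`data.append(69)` → data = [13, 27, 4, 9, 26, 69]
`data[1] = data[1] * 3` → data = [13, 81, 4, 9, 26, 69]
`ans = data[1]` → ans = 81
So ans = 81

Answer: 81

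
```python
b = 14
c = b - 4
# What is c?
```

Trace:
`b = 14` → b = 14
`c = b - 4` → c = 10
So c = 10

Answer: 10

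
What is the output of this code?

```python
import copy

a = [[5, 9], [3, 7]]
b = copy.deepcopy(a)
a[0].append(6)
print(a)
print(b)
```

Key concept: deep copy is fully independent.
Step by step:
`a = [[5, 9], [3, 7]]` → a = [[5, 9], [3, 7]]
`b = copy.deepcopy(a)` → b = [[5, 9], [3, 7]]
`a[0].append(6)` → a = [[5, 9, 6], [3, 7]]
`print(a)` → prints [[5, 9, 6], [3, 7]]
`print(b)` → prints [[5, 9], [3, 7]]

Answer:
[[5, 9, 6], [3, 7]]
[[5, 9], [3, 7]]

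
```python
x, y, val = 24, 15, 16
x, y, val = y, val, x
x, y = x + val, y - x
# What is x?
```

Trace:
`x, y, val = 24, 15, 16` → x = 24; y = 15; val = 16
`x, y, val = y, val, x` → x = 15; y = 16; val = 24
`x, y = x + val, y - x` → x = 39; y = 1
So x = 39

Answer: 39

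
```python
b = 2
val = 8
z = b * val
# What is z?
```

Trace:
`b = 2` → b = 2
`val = 8` → val = 8
`z = b * val` → z = 16
So z = 16

Answer: 16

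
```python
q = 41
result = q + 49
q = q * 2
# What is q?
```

Trace:
`q = 41` → q = 41
`result = q + 49` → result = 90
`q = q * 2` → q = 82
So q = 82

Answer: 82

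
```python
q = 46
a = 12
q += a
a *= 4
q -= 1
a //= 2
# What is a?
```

Trace:
`q = 46` → q = 46
`a = 12` → a = 12
`q += a` → q = 58
`a *= 4` → a = 48
`q -= 1` → q = 57
`a //= 2` → a = 24
So a = 24

Answer: 24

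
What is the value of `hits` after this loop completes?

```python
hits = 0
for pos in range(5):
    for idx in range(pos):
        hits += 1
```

Triangle number: 0+1+2+...+4
`hits` takes the values: 0 → 1 → 2 → 3 → 4 → 5 → 6 → 7 → 8 → 9 → 10

Answer: 10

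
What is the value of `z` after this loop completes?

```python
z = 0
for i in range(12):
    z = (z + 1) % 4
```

Increment mod 4, 12 times = 0
`z` takes the values: 0 → 1 → 2 → 3 → 0 → 1 → 2 → 3 → 0 → 1 → 2 → 3 → 0

Answer: 0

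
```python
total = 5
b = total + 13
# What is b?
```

Trace:
`total = 5` → total = 5
`b = total + 13` → b = 18
So b = 18

Answer: 18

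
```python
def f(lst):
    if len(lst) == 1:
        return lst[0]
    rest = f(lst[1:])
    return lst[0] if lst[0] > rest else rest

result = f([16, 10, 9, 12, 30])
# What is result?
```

Recursive max over [16, 10, 9, 12, 30] = 30

Answer: 30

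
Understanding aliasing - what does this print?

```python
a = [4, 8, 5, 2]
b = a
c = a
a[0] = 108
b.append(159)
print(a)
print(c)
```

Key concept: multiple aliases.
Step by step:
`a = [4, 8, 5, 2]` → a = [4, 8, 5, 2]
`b = a` → b = [4, 8, 5, 2] (same object as a)
`c = a` → c = [4, 8, 5, 2] (same object as a, b)
`a[0] = 108` → a = [108, 8, 5, 2] (same object as b, c); b = [108, 8, 5, 2] (same object as a, c); c = [108, 8, 5, 2] (same object as a, b)
`b.append(159)` → a = [108, 8, 5, 2, 159] (same object as b, c); b = [108, 8, 5, 2, 159] (same object as a, c); c = [108, 8, 5, 2, 159] (same object as a, b)
`print(a)` → prints [108, 8, 5, 2, 159]
`print(c)` → prints [108, 8, 5, 2, 159]

Answer:
[108, 8, 5, 2, 159]
[108, 8, 5, 2, 159]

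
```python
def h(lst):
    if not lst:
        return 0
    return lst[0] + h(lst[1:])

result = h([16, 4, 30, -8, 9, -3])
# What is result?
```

16 + 4 + 30 + (-8) + 9 + (-3) + 0 = 48

Answer: 48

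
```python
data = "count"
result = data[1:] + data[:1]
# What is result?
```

Trace:
`data = "count"` → data = 'count'
`result = data[1:] + data[:1]` → result = 'ountc'
So result = 'ountc'

Answer: 'ountc'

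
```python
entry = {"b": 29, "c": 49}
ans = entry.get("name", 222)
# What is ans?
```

Trace:
`entry = {"b": 29, "c": 49}` → entry = {'b': 29, 'c': 49}
`ans = entry.get("name", 222)` → ans = 222
So ans = 222

Answer: 222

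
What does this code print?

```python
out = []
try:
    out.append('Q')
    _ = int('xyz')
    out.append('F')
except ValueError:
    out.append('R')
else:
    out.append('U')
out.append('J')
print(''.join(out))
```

Execution trace: 'Q' (try body) → 'R' (except ValueError) → 'J' (after the try/except). Output: QRJ

Answer: QRJ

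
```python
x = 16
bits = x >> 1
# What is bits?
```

Trace:
`x = 16` → x = 16
`bits = x >> 1` → bits = 8
So bits = 8

Answer: 8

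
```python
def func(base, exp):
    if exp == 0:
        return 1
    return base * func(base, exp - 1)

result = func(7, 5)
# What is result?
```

func(7, 5) = 7 * 7 * 7 * 7 * 7 = 16807

Answer: 16807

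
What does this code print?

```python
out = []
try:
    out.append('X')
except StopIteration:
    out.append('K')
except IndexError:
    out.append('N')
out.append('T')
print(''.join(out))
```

Execution trace: 'X' (try body, no exception) → 'T' (after the try/except). Output: XT

Answer: XT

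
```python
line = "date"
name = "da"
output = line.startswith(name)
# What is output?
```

Trace:
`line = "date"` → line = 'date'
`name = "da"` → name = 'da'
`output = line.startswith(name)` → output = True
So output = True

Answer: True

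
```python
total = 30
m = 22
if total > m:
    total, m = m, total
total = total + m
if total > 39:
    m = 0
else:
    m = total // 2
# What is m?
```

Trace:
`total = 30` → total = 30
`m = 22` → m = 22
`if total > m: ...` → total > m is True → total = 22; m = 30
`total = total + m` → total = 52
`if total > 39: ...` → total > 39 is True → m = 0
So m = 0

Answer: 0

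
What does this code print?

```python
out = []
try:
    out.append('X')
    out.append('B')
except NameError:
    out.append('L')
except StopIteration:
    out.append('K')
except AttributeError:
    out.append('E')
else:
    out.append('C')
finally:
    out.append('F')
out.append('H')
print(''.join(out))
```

Execution trace: 'X' (try body) → 'B' (try body, no exception) → 'C' (else) → 'F' (finally) → 'H' (after the try/except). Output: XBCFH

Answer: XBCFH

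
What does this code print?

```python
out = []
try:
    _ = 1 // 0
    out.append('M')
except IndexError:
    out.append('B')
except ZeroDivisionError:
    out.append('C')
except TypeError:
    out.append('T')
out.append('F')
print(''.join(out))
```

Execution trace: 'C' (except ZeroDivisionError) → 'F' (after the try/except). Output: CF

Answer: CF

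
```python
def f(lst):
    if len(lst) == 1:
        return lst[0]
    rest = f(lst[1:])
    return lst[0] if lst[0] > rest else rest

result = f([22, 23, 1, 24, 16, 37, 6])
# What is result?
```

Recursive max over [22, 23, 1, 24, 16, 37, 6] = 37

Answer: 37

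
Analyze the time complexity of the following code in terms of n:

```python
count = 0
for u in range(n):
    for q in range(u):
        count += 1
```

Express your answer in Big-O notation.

Each loop level contributes: n × n. Multiplying the contributions gives O(n^2).

Answer: O(n^2)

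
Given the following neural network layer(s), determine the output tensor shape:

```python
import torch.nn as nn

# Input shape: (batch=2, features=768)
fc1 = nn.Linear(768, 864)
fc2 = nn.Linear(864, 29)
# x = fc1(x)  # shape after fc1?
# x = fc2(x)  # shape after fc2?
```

Input: (2, 768) -> after fc1: (2, 864) -> Output: (2, 29)

Answer: (2, 29)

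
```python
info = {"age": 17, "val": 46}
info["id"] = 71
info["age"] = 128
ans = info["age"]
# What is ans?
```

Trace:
`info = {"age": 17, "val": 46}` → info = {'age': 17, 'val': 46}
`info["id"] = 71` → info = {'age': 17, 'val': 46, 'id': 71}
`info["age"] = 128` → info = {'age': 128, 'val': 46, 'id': 71}
`ans = info["age"]` → ans = 128
So ans = 128

Answer: 128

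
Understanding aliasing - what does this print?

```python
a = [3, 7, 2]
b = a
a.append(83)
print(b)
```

Key concept: basic list aliasing.
Step by step:
`a = [3, 7, 2]` → a = [3, 7, 2]
`b = a` → b = [3, 7, 2] (same object as a)
`a.append(83)` → a = [3, 7, 2, 83] (same object as b); b = [3, 7, 2, 83] (same object as a)
`print(b)` → prints [3, 7, 2, 83]

Answer: [3, 7, 2, 83]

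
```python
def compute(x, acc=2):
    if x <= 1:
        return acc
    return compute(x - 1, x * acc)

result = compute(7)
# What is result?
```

Accumulator trace (n, acc): (7, 2) -> (6, 14) -> (5, 84) -> (4, 420) -> (3, 1680) -> (2, 5040) -> (1, 10080) -> return 10080

Answer: 10080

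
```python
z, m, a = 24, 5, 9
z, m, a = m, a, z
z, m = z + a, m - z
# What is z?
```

Trace:
`z, m, a = 24, 5, 9` → z = 24; m = 5; a = 9
`z, m, a = m, a, z` → z = 5; m = 9; a = 24
`z, m = z + a, m - z` → z = 29; m = 4
So z = 29

Answer: 29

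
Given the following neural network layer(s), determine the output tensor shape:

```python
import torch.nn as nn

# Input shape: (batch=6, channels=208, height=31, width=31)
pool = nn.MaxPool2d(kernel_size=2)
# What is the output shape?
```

Input: (6, 208, 31, 31) -> Output: (6, 208, 15, 15)

Answer: (6, 208, 15, 15)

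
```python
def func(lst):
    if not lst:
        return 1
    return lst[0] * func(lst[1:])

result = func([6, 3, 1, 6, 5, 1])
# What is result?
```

Product over [6, 3, 1, 6, 5, 1] = 6 * 3 * 1 * 6 * 5 * 1 = 540

Answer: 540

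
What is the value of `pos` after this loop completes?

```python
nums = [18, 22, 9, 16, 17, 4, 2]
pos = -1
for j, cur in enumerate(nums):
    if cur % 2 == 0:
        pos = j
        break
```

First even number index in [18, 22, 9, 16, 17, 4, 2]
`pos` takes the values: -1 → 0

Answer: 0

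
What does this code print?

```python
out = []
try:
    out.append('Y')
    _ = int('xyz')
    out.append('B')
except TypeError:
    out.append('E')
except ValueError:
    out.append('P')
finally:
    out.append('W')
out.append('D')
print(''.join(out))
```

Execution trace: 'Y' (try body) → 'P' (except ValueError) → 'W' (finally) → 'D' (after the try/except). Output: YPWD

Answer: YPWD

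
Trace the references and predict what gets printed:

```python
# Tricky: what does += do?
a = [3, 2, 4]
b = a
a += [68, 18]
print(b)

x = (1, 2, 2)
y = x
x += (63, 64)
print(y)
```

Key concept: += behavior differs for mutable vs immutable.
Step by step:
`a = [3, 2, 4]` → a = [3, 2, 4]
`b = a` → b = [3, 2, 4] (same object as a)
`a += [68, 18]` → a = [3, 2, 4, 68, 18] (same object as b); b = [3, 2, 4, 68, 18] (same object as a)
`print(b)` → prints [3, 2, 4, 68, 18]
`x = (1, 2, 2)` → x = (1, 2, 2)
`y = x` → y = (1, 2, 2)
`x += (63, 64)` → x = (1, 2, 2, 63, 64)
`print(y)` → prints (1, 2, 2)

Answer:
[3, 2, 4, 68, 18]
(1, 2, 2)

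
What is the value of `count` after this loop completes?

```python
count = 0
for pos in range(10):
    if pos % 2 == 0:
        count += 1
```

Count numbers divisible by 2 in range(10)
`count` takes the values: 0 → 1 → 2 → 3 → 4 → 5

Answer: 5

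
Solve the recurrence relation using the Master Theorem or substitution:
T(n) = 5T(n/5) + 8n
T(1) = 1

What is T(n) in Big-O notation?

By Master Theorem: a=5, b=5, f(n)=8n. Since log_5(5) = 1 and f(n) = Θ(n^1), Case 2 applies. T(n) = O(n log n).

Answer: O(n log n)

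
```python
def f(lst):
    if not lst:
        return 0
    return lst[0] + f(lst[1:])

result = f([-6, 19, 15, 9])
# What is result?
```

(-6) + 19 + 15 + 9 + 0 = 37

Answer: 37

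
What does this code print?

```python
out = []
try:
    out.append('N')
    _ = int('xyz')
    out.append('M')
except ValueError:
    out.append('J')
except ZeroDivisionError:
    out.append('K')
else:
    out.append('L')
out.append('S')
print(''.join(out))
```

Execution trace: 'N' (try body) → 'J' (except ValueError) → 'S' (after the try/except). Output: NJS

Answer: NJS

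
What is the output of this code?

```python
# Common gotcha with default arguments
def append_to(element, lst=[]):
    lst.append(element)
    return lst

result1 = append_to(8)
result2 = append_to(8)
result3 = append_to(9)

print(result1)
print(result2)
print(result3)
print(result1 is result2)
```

Key concept: mutable default argument gotcha.
Step by step:
`result1 = append_to(8)` → result1 = [8]
`result2 = append_to(8)` → result1 = [8, 8] (same object as result2); result2 = [8, 8] (same object as result1)
`result3 = append_to(9)` → result1 = [8, 8, 9] (same object as result2, result3); result2 = [8, 8, 9] (same object as result1, result3); result3 = [8, 8, 9] (same object as result1, result2)
`print(result1)` → prints [8, 8, 9]
`print(result2)` → prints [8, 8, 9]
`print(result3)` → prints [8, 8, 9]
`print(result1 is result2)` → prints True

Answer:
[8, 8, 9]
[8, 8, 9]
[8, 8, 9]
True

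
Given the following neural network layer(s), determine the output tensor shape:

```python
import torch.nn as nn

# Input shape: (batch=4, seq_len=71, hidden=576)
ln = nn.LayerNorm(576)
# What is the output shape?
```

Input: (4, 71, 576) -> Output: (4, 71, 576)

Answer: (4, 71, 576)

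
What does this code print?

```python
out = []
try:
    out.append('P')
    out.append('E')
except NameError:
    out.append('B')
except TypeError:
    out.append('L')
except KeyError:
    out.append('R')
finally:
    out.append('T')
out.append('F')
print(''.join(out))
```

Execution trace: 'P' (try body) → 'E' (try body, no exception) → 'T' (finally) → 'F' (after the try/except). Output: PETF

Answer: PETF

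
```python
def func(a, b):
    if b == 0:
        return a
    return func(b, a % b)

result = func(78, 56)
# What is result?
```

func(78, 56) -> func(56, 22) -> func(22, 12) -> func(12, 10) -> func(10, 2) -> func(2, 0) -> 2

Answer: 2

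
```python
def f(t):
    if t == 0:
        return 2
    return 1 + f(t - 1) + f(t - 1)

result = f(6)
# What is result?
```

f(t) = 1 + 2·f(t-1), f(0)=2. Closed form: (2+1)·2^6 - 1 = 191.

Answer: 191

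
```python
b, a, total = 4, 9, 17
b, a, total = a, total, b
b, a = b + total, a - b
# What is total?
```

Trace:
`b, a, total = 4, 9, 17` → b = 4; a = 9; total = 17
`b, a, total = a, total, b` → b = 9; a = 17; total = 4
`b, a = b + total, a - b` → b = 13; a = 8
So total = 4

Answer: 4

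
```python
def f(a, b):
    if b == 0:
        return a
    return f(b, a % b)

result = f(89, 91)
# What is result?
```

f(89, 91) -> f(91, 89) -> f(89, 2) -> f(2, 1) -> f(1, 0) -> 1

Answer: 1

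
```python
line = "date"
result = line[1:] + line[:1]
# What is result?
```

Trace:
`line = "date"` → line = 'date'
`result = line[1:] + line[:1]` → result = 'ated'
So result = 'ated'

Answer: 'ated'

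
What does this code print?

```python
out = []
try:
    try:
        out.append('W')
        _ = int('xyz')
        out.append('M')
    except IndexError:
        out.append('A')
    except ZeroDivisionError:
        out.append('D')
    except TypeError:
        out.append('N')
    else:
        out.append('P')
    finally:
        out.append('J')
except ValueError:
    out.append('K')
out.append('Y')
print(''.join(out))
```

Execution trace: 'W' (try body) → 'J' (finally) → 'K' (outer except ValueError) → 'Y' (after the try/except). Output: WJKY

Answer: WJKY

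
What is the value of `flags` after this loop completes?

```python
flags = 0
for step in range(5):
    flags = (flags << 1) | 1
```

Build 5 consecutive 1-bits: 0b11111
`flags` takes the values: 0 → 1 → 3 → 7 → 15 → 31

Answer: 31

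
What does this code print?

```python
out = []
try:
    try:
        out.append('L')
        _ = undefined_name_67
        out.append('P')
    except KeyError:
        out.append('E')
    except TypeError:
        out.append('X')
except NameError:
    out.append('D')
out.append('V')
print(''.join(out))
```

Execution trace: 'L' (try body) → 'D' (outer except NameError) → 'V' (after the try/except). Output: LDV

Answer: LDV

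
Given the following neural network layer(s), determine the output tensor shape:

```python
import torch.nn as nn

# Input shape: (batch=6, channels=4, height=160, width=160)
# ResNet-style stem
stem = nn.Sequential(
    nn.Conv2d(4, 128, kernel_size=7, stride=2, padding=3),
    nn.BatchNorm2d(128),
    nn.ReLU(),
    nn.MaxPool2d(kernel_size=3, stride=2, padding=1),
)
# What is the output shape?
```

Input: (6, 4, 160, 160) -> after Conv2d 7x7 stride=2: (6, 128, 80, 80) -> Output: (6, 128, 40, 40)

Answer: (6, 128, 40, 40)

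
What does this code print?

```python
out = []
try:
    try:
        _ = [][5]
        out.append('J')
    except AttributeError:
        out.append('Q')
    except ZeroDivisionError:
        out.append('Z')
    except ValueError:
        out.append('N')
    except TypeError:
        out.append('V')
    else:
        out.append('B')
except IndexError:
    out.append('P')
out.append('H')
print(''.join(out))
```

Execution trace: 'P' (outer except IndexError) → 'H' (after the try/except). Output: PH

Answer: PH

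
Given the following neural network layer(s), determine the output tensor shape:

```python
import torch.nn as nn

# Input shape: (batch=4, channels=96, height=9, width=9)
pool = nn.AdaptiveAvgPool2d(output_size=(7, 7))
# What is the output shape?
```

Input: (4, 96, 9, 9) -> Output: (4, 96, 7, 7)

Answer: (4, 96, 7, 7)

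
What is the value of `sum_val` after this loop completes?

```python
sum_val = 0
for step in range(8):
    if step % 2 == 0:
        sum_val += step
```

Sum of even numbers 0 to 7
`sum_val` takes the values: 0 → 2 → 6 → 12

Answer: 12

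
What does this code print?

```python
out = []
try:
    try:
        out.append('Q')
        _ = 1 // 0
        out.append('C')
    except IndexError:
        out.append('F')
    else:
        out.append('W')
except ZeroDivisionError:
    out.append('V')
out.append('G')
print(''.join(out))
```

Execution trace: 'Q' (try body) → 'V' (outer except ZeroDivisionError) → 'G' (after the try/except). Output: QVG

Answer: QVG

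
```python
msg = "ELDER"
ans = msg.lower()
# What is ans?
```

Trace:
`msg = "ELDER"` → msg = 'ELDER'
`ans = msg.lower()` → ans = 'elder'
So ans = 'elder'

Answer: 'elder'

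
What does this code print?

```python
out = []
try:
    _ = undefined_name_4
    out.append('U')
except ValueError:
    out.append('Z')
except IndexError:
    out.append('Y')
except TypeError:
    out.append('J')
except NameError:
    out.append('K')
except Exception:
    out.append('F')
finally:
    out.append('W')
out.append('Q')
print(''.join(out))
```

Execution trace: 'K' (except NameError) → 'W' (finally) → 'Q' (after the try/except). Output: KWQ

Answer: KWQ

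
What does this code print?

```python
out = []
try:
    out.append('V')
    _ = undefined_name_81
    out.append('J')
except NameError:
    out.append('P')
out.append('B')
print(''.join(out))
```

Execution trace: 'V' (try body) → 'P' (except NameError) → 'B' (after the try/except). Output: VPB

Answer: VPB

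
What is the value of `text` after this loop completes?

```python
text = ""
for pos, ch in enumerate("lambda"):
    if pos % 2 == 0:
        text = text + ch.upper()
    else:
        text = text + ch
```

Uppercase even positions in 'lambda'
`text` takes the values: "" → "L" → "La" → "LaM" → "LaMb" → "LaMbD" → "LaMbDa"

Answer: "LaMbDa"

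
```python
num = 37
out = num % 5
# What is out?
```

Trace:
`num = 37` → num = 37
`out = num % 5` → out = 2
So out = 2

Answer: 2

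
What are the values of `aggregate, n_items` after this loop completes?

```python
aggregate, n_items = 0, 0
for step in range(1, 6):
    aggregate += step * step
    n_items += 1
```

Sum of squares and count
`aggregate, n_items` takes the values: (0, 0) → (1, 0) → (1, 1) → (5, 1) → (5, 2) → (14, 2) → (14, 3) → (30, 3) → (30, 4) → (55, 4) → (55, 5)

Answer: 55, 5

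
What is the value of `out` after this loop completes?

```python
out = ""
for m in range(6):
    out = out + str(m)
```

Concatenate digits 0 to 5
`out` takes the values: "" → "0" → "01" → "012" → "0123" → "01234" → "012345"

Answer: "012345"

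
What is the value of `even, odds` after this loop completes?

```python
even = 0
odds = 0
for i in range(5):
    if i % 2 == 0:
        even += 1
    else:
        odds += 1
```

Count evens and odds in range(5)
`even, odds` takes the values: (0, 0) → (1, 0) → (1, 1) → (2, 1) → (2, 2) → (3, 2)

Answer: 3, 2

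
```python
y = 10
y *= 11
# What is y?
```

Trace:
`y = 10` → y = 10
`y *= 11` → y = 110
So y = 110

Answer: 110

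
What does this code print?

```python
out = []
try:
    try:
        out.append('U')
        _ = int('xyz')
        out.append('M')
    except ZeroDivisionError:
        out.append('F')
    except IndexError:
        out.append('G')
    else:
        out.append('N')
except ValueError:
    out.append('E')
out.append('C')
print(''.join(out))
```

Execution trace: 'U' (try body) → 'E' (outer except ValueError) → 'C' (after the try/except). Output: UEC

Answer: UEC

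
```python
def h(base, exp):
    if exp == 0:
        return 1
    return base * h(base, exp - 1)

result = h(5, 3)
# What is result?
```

h(5, 3) = 5 * 5 * 5 = 125

Answer: 125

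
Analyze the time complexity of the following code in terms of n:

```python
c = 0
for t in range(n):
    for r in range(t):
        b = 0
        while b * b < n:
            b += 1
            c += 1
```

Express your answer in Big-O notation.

Each loop level contributes: n × n × √n. Multiplying the contributions gives O(n^2√n).

Answer: O(n^2√n)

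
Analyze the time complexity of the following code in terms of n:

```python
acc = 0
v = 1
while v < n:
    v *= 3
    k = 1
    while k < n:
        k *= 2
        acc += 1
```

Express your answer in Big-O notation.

Each loop level contributes: log n × log n. Multiplying the contributions gives O(log² n).

Answer: O(log² n)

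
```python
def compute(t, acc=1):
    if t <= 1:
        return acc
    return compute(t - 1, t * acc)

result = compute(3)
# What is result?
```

Accumulator trace (n, acc): (3, 1) -> (2, 3) -> (1, 6) -> return 6

Answer: 6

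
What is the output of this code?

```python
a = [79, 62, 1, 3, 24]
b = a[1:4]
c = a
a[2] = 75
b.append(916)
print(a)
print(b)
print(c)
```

Key concept: slice vs alias.
Step by step:
`a = [79, 62, 1, 3, 24]` → a = [79, 62, 1, 3, 24]
`b = a[1:4]` → b = [62, 1, 3]
`c = a` → c = [79, 62, 1, 3, 24] (same object as a)
`a[2] = 75` → a = [79, 62, 75, 3, 24] (same object as c); c = [79, 62, 75, 3, 24] (same object as a)
`b.append(916)` → b = [62, 1, 3, 916]
`print(a)` → prints [79, 62, 75, 3, 24]
`print(b)` → prints [62, 1, 3, 916]
`print(c)` → prints [79, 62, 75, 3, 24]

Answer:
[79, 62, 75, 3, 24]
[62, 1, 3, 916]
[79, 62, 75, 3, 24]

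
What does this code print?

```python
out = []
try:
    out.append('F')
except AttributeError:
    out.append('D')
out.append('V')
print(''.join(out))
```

Execution trace: 'F' (try body, no exception) → 'V' (after the try/except). Output: FV

Answer: FV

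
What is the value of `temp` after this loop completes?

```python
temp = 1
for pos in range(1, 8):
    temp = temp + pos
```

Start at 1, add 1 through 7
`temp` takes the values: 1 → 2 → 4 → 7 → 11 → 16 → 22 → 29

Answer: 29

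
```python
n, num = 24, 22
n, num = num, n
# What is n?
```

Trace:
`n, num = 24, 22` → n = 24; num = 22
`n, num = num, n` → n = 22; num = 24
So n = 22

Answer: 22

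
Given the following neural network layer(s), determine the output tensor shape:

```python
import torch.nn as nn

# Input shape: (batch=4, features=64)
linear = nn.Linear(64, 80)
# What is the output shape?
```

Input: (4, 64) -> Output: (4, 80)

Answer: (4, 80)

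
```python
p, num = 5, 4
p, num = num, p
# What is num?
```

Trace:
`p, num = 5, 4` → p = 5; num = 4
`p, num = num, p` → p = 4; num = 5
So num = 5

Answer: 5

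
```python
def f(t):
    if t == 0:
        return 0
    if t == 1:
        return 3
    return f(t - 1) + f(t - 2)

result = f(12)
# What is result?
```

Build up from base cases: f(0)=0, f(1)=3, f(2)=3, f(3)=6, f(4)=9, f(5)=15, f(6)=24, ..., f(12)=432

Answer: 432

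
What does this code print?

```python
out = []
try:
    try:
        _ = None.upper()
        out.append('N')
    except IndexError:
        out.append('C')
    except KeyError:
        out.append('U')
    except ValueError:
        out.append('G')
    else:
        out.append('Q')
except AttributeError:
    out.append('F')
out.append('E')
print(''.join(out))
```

Execution trace: 'F' (outer except AttributeError) → 'E' (after the try/except). Output: FE

Answer: FE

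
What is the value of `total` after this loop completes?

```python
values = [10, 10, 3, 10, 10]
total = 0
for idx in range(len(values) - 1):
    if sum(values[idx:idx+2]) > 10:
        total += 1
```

Count windows with sum > 10
`total` takes the values: 0 → 1 → 2 → 3 → 4

Answer: 4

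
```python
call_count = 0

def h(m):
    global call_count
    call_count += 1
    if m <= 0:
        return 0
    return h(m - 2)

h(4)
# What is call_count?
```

Linear recursion stepping by 2: 3 calls from m=4 down to ≤0.

Answer: 3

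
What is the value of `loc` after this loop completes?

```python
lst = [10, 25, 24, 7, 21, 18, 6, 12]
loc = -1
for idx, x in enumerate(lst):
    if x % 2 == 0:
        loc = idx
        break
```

First even number index in [10, 25, 24, 7, 21, 18, 6, 12]
`loc` takes the values: -1 → 0

Answer: 0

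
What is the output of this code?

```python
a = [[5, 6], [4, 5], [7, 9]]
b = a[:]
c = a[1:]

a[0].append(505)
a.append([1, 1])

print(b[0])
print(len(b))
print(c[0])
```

Key concept: slice with nested mutation.
Step by step:
`a = [[5, 6], [4, 5], [7, 9]]` → a = [[5, 6], [4, 5], [7, 9]]
`b = a[:]` → b = [[5, 6], [4, 5], [7, 9]]
`c = a[1:]` → c = [[4, 5], [7, 9]]
`a[0].append(505)` → a = [[5, 6, 505], [4, 5], [7, 9]]; b = [[5, 6, 505], [4, 5], [7, 9]]
`a.append([1, 1])` → a = [[5, 6, 505], [4, 5], [7, 9], [1, 1]]
`print(b[0])` → prints [5, 6, 505]
`print(len(b))` → prints 3
`print(c[0])` → prints [4, 5]

Answer:
[5, 6, 505]
3
[4, 5]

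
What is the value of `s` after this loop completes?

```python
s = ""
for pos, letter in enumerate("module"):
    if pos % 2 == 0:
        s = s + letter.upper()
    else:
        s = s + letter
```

Uppercase even positions in 'module'
`s` takes the values: "" → "M" → "Mo" → "MoD" → "MoDu" → "MoDuL" → "MoDuLe"

Answer: "MoDuLe"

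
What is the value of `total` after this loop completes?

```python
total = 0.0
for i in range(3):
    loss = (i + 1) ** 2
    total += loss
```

Sum of squared losses 1² + 2² + ... + 3²
`total` takes the values: 0.0 → 1.0 → 5.0 → 14.0

Answer: 14.0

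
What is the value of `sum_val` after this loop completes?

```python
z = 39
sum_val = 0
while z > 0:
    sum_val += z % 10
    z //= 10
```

Sum digits of 39
`sum_val` takes the values: 0 → 9 → 12

Answer: 12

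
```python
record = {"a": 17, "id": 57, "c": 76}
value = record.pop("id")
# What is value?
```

Trace:
`record = {"a": 17, "id": 57, "c": 76}` → record = {'a': 17, 'id': 57, 'c': 76}
`value = record.pop("id")` → record = {'a': 17, 'c': 76}; value = 57
So value = 57

Answer: 57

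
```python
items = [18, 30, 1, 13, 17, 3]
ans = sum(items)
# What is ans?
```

Trace:
`items = [18, 30, 1, 13, 17, 3]` → items = [18, 30, 1, 13, 17, 3]
`ans = sum(items)` → ans = 82
So ans = 82

Answer: 82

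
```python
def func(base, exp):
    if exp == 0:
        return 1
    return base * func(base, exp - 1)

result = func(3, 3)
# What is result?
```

func(3, 3) = 3 * 3 * 3 = 27

Answer: 27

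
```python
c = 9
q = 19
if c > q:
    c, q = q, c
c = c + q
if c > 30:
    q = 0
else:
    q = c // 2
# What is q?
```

Trace:
`c = 9` → c = 9
`q = 19` → q = 19
`if c > q: ...` → c > q is False → no variable changes
`c = c + q` → c = 28
`if c > 30: ...` → c > 30 is False, take else branch → q = 14
So q = 14

Answer: 14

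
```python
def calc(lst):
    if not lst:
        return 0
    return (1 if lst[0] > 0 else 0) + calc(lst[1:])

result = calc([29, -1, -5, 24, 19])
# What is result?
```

Count of positive elements in [29, -1, -5, 24, 19] = 3

Answer: 3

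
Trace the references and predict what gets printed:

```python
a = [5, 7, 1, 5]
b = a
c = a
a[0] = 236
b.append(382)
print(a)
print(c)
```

Key concept: multiple aliases.
Step by step:
`a = [5, 7, 1, 5]` → a = [5, 7, 1, 5]
`b = a` → b = [5, 7, 1, 5] (same object as a)
`c = a` → c = [5, 7, 1, 5] (same object as a, b)
`a[0] = 236` → a = [236, 7, 1, 5] (same object as b, c); b = [236, 7, 1, 5] (same object as a, c); c = [236, 7, 1, 5] (same object as a, b)
`b.append(382)` → a = [236, 7, 1, 5, 382] (same object as b, c); b = [236, 7, 1, 5, 382] (same object as a, c); c = [236, 7, 1, 5, 382] (same object as a, b)
`print(a)` → prints [236, 7, 1, 5, 382]
`print(c)` → prints [236, 7, 1, 5, 382]

Answer:
[236, 7, 1, 5, 382]
[236, 7, 1, 5, 382]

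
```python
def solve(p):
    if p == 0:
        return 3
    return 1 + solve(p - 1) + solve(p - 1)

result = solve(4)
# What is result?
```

solve(p) = 1 + 2·solve(p-1), solve(0)=3. Closed form: (3+1)·2^4 - 1 = 63.

Answer: 63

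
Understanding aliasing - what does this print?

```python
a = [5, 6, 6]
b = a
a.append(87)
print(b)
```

Key concept: basic list aliasing.
Step by step:
`a = [5, 6, 6]` → a = [5, 6, 6]
`b = a` → b = [5, 6, 6] (same object as a)
`a.append(87)` → a = [5, 6, 6, 87] (same object as b); b = [5, 6, 6, 87] (same object as a)
`print(b)` → prints [5, 6, 6, 87]

Answer: [5, 6, 6, 87]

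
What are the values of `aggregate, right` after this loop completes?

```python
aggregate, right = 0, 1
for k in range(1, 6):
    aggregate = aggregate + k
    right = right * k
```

Sum and factorial of 1 to 5
`aggregate, right` takes the values: (0, 1) → (1, 1) → (3, 1) → (3, 2) → (6, 2) → (6, 6) → (10, 6) → (10, 24) → (15, 24) → (15, 120)

Answer: 15, 120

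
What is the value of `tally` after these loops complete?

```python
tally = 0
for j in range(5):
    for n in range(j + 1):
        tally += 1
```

Triangle: 1 + 2 + ... + 5
`tally` takes the values: 0 → 1 → 2 → 3 → 4 → 5 → 6 → 7 → 8 → 9 → 10 → 11 → 12 → 13 → 14 → 15

Answer: 15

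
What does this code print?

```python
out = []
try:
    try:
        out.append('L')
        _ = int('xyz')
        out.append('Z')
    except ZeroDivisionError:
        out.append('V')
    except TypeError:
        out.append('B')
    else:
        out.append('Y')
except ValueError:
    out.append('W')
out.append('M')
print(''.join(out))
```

Execution trace: 'L' (try body) → 'W' (outer except ValueError) → 'M' (after the try/except). Output: LWM

Answer: LWM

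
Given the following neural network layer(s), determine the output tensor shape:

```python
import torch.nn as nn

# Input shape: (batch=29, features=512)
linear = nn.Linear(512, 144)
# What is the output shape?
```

Input: (29, 512) -> Output: (29, 144)

Answer: (29, 144)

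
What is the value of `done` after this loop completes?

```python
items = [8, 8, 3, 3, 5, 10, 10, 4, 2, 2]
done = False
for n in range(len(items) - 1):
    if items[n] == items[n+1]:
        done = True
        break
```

Check consecutive duplicates in [8, 8, 3, 3, 5, 10, 10, 4, 2, 2]
`done` takes the values: False → True

Answer: True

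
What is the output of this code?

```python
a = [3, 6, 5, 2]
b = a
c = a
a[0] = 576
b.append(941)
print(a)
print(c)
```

Key concept: multiple aliases.
Step by step:
`a = [3, 6, 5, 2]` → a = [3, 6, 5, 2]
`b = a` → b = [3, 6, 5, 2] (same object as a)
`c = a` → c = [3, 6, 5, 2] (same object as a, b)
`a[0] = 576` → a = [576, 6, 5, 2] (same object as b, c); b = [576, 6, 5, 2] (same object as a, c); c = [576, 6, 5, 2] (same object as a, b)
`b.append(941)` → a = [576, 6, 5, 2, 941] (same object as b, c); b = [576, 6, 5, 2, 941] (same object as a, c); c = [576, 6, 5, 2, 941] (same object as a, b)
`print(a)` → prints [576, 6, 5, 2, 941]
`print(c)` → prints [576, 6, 5, 2, 941]

Answer:
[576, 6, 5, 2, 941]
[576, 6, 5, 2, 941]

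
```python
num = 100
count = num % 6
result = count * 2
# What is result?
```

Trace:
`num = 100` → num = 100
`count = num % 6` → count = 4
`result = count * 2` → result = 8
So result = 8

Answer: 8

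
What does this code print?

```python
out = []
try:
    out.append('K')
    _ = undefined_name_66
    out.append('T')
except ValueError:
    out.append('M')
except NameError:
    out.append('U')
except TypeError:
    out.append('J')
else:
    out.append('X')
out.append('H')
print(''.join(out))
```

Execution trace: 'K' (try body) → 'U' (except NameError) → 'H' (after the try/except). Output: KUH

Answer: KUH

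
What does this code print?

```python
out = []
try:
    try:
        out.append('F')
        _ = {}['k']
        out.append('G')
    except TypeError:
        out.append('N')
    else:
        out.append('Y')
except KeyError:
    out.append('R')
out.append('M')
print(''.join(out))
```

Execution trace: 'F' (try body) → 'R' (outer except KeyError) → 'M' (after the try/except). Output: FRM

Answer: FRM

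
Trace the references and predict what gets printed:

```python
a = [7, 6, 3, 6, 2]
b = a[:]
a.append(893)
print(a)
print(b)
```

Key concept: slice [:] creates copy.
Step by step:
`a = [7, 6, 3, 6, 2]` → a = [7, 6, 3, 6, 2]
`b = a[:]` → b = [7, 6, 3, 6, 2]
`a.append(893)` → a = [7, 6, 3, 6, 2, 893]
`print(a)` → prints [7, 6, 3, 6, 2, 893]
`print(b)` → prints [7, 6, 3, 6, 2]

Answer:
[7, 6, 3, 6, 2, 893]
[7, 6, 3, 6, 2]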